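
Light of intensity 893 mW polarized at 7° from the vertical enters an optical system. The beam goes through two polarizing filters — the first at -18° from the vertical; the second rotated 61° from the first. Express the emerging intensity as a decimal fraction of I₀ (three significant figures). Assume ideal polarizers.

I₁ = 893 mW · cos²(25°) = 733.5 mW.
I₂ = I₁ · cos²(61°) = 733.5 · 0.235 = 172.4 mW.
Transmitted fraction = 0.1931.

I/I₀ ≈ 0.193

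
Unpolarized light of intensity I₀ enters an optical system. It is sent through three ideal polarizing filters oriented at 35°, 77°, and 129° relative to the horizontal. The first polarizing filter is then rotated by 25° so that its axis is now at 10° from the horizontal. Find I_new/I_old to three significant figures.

I_new/I_old ≈ 0.276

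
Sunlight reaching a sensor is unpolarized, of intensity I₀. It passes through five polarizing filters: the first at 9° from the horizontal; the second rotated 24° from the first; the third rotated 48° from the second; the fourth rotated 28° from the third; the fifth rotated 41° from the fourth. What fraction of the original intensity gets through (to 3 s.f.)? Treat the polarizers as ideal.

≈ 0.0830 I₀

Unpolarized light through the first polarizer → I₁ = ½ I₀, now polarized at 9°.
I₂ = I₁ cos²(24°) = 0.5 · 0.8346 I₀ = 0.4173 I₀.
I₃ = I₂ cos²(48°) = 0.4173 · 0.4477 I₀ = 0.1868 I₀.
I₄ = I₃ cos²(28°) = 0.1868 · 0.7796 I₀ = 0.1457 I₀.
I₅ = I₄ cos²(41°) = 0.1457 · 0.5696 I₀ = 0.08296 I₀.
Transmitted fraction = 0.08296.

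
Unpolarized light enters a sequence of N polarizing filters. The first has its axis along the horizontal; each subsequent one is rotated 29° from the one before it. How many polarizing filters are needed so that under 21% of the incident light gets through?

N = 5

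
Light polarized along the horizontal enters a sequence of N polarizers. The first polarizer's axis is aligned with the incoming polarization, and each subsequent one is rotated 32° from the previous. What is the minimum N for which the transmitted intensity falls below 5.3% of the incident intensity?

N = 10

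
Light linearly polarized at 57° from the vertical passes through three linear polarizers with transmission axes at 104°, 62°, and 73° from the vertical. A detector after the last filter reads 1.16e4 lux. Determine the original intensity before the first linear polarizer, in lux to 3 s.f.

I₀ ≈ 4.69e4 lux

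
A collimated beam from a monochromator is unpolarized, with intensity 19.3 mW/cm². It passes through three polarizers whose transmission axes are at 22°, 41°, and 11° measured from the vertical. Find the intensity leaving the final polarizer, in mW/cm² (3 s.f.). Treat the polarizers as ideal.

I ≈ 6.47 mW/cm²

Unpolarized light through the first polarizer → I₁ = 19.3 mW/cm²/2 = 9.65 mW/cm², polarized at 22°.
I₂ = I₁ · cos²(19°) = 9.65 · 0.894 = 8.627 mW/cm².
I₃ = I₂ · cos²(30°) = 8.627 · 0.75 = 6.47 mW/cm².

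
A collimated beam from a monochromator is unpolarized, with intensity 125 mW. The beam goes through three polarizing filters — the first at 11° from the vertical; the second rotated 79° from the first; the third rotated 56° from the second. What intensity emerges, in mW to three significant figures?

I ≈ 0.712 mW

Unpolarized light through the first polarizer → I₁ = 125 mW/2 = 62.5 mW, polarized at 11°.
I₂ = I₁ · cos²(79°) = 62.5 · 0.03641 = 2.276 mW.
I₃ = I₂ · cos²(56°) = 2.276 · 0.3127 = 0.7115 mW.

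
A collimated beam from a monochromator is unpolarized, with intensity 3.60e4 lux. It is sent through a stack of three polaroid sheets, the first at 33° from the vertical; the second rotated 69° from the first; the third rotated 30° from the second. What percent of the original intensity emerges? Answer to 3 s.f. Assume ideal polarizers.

Unpolarized light through the first polarizer → I₁ = 3.60e4 lux/2 = 1.8e+04 lux, polarized at 33°.
I₂ = I₁ · cos²(69°) = 1.8e+04 · 0.1284 = 2312 lux.
I₃ = I₂ · cos²(30°) = 2312 · 0.75 = 1734 lux.
That is 4.816% of the incident intensity.

≈ 4.82%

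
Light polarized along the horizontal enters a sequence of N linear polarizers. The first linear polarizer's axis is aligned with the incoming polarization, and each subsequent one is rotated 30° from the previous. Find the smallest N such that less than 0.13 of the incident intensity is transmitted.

N = 9

First polarizer is aligned with the polarization: full transmission.
Each further stage multiplies by cos²(30°) = 0.75.
After N polarizers: T = 0.75^(N−1). Require T < 0.13 ⇒ N−1 > ln(0.13)/ln(0.75) = 7.09, so N−1 ≥ 8 and N = 9.
Check: N=9 gives T = 0.1001 < 0.13; N=8 gives T = 0.1335.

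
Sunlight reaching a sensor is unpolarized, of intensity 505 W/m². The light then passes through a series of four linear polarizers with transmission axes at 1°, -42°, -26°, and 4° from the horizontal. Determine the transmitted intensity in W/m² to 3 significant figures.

I ≈ 93.6 W/m²

Unpolarized light through the first polarizer → I₁ = 505 W/m²/2 = 252.5 W/m², polarized at 1°.
I₂ = I₁ · cos²(43°) = 252.5 · 0.5349 = 135.1 W/m².
I₃ = I₂ · cos²(16°) = 135.1 · 0.924 = 124.8 W/m².
I₄ = I₃ · cos²(30°) = 124.8 · 0.75 = 93.6 W/m².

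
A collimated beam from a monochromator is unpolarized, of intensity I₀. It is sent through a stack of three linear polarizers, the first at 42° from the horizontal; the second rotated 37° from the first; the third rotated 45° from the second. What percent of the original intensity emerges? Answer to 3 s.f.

≈ 15.9%

Unpolarized light through the first polarizer → I₁ = ½ I₀, now polarized at 42°.
I₂ = I₁ cos²(37°) = 0.5 · 0.6378 I₀ = 0.3189 I₀.
I₃ = I₂ cos²(45°) = 0.3189 · 0.5 I₀ = 0.1595 I₀.
That is 15.95% of the incident intensity.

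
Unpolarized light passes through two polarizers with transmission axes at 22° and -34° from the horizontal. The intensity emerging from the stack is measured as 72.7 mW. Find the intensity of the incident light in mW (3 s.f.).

I₀ ≈ 465 mW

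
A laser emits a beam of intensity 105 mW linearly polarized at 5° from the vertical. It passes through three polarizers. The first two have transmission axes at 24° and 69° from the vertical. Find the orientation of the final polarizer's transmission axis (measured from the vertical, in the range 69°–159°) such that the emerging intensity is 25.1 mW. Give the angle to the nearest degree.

θ ≈ 112°

I₁ = I₀ cos²(24° − 5°) = I₀ cos²(19°) = 0.894 I₀.
I₂ = I₁ cos²(69° − 24°) = 0.894 I₀ · cos²(45°) = 0.447 I₀.
Target fraction: 25.1 / 105 mW = 0.239 of I₀.
Need I₃/I₀ = 0.239, so cos²(θ − 69°) = 0.239 / 0.447 = 0.5348.
θ − 69° = arccos(√0.5348) = 43.0°, giving θ ≈ 69 + 43.0 = 112.0°.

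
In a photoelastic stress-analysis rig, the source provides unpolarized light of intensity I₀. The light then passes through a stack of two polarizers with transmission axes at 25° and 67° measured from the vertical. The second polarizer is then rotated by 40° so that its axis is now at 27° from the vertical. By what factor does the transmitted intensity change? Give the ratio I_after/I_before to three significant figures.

I_new/I_old ≈ 1.81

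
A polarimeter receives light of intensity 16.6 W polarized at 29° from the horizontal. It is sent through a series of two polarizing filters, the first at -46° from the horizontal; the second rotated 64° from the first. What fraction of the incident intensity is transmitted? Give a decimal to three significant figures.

I/I₀ ≈ 0.0129

I₁ = 16.6 W · cos²(75°) = 1.112 W.
I₂ = I₁ · cos²(64°) = 1.112 · 0.1922 = 0.2137 W.
Transmitted fraction = 0.01287.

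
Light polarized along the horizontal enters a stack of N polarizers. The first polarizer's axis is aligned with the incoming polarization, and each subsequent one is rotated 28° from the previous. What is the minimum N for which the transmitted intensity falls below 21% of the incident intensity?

N = 8

First polarizer is aligned with the polarization: full transmission.
Each further stage multiplies by cos²(28°) = 0.7796.
After N polarizers: T = 0.7796^(N−1). Require T < 0.21 ⇒ N−1 > ln(0.21)/ln(0.7796) = 6.27, so N−1 ≥ 7 and N = 8.
Check: N=8 gives T = 0.175 < 0.21; N=7 gives T = 0.2245.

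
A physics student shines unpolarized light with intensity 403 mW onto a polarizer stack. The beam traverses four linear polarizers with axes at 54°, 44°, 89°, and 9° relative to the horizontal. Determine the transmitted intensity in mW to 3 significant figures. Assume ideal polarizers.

Unpolarized light through the first polarizer → I₁ = 403 mW/2 = 201.5 mW, polarized at 54°.
I₂ = I₁ · cos²(10°) = 201.5 · 0.9698 = 195.4 mW.
I₃ = I₂ · cos²(45°) = 195.4 · 0.5 = 97.71 mW.
I₄ = I₃ · cos²(80°) = 97.71 · 0.03015 = 2.946 mW.

I ≈ 2.95 mW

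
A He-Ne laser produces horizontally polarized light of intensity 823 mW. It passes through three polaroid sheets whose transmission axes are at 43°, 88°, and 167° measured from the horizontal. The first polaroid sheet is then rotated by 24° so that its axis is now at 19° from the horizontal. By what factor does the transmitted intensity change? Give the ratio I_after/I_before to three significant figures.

Before rotation:
I₁ = I₀ cos²(43° − 0°) = I₀ cos²(43°) = 0.5349 I₀.
I₂ = I₁ cos²(88° − 43°) = 0.5349 I₀ · cos²(45°) = 0.2674 I₀.
I₃ = I₂ cos²(167° − 88°) = 0.2674 I₀ · cos²(79°) = 0.009737 I₀.
After rotation:
I₁ = I₀ cos²(19° − 0°) = I₀ cos²(19°) = 0.894 I₀.
I₂ = I₁ cos²(88° − 19°) = 0.894 I₀ · cos²(69°) = 0.1148 I₀.
I₃ = I₂ cos²(167° − 88°) = 0.1148 I₀ · cos²(79°) = 0.00418 I₀.
Ratio = 0.00418 / 0.009737 = 0.4293.

I_new/I_old ≈ 0.429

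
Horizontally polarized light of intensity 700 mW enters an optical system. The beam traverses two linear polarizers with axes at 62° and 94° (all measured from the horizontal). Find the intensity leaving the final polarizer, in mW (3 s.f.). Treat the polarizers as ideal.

I₁ = 700 mW · cos²(62°) = 154.3 mW.
I₂ = I₁ · cos²(32°) = 154.3 · 0.7192 = 111 mW.

I ≈ 111 mW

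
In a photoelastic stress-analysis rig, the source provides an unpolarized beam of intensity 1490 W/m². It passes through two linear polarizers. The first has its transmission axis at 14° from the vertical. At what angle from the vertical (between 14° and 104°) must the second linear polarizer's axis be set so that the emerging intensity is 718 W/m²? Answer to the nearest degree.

Unpolarized light through the first polarizer → I₁ = ½ I₀, now polarized at 14°.
Target fraction: 718 / 1490 W/m² = 0.4819 of I₀.
Need I₂/I₀ = 0.4819, so cos²(θ − 14°) = 0.4819 / 0.5 = 0.9638.
θ − 14° = arccos(√0.9638) = 11.0°, giving θ ≈ 14 + 11.0 = 25.0°.

θ ≈ 25°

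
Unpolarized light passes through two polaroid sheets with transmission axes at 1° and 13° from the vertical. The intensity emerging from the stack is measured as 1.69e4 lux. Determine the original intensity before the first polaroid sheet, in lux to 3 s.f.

Unpolarized light through the first polarizer → I₁ = ½ I₀, now polarized at 1°.
I₂ = I₁ cos²(13° − 1°) = 0.5 I₀ · cos²(12°) = 0.4784 I₀.
So 1.69e4 lux = 0.4784 I₀, giving I₀ = 1.69e4/0.4784 = 3.533e+04 lux.

I₀ ≈ 3.53e4 lux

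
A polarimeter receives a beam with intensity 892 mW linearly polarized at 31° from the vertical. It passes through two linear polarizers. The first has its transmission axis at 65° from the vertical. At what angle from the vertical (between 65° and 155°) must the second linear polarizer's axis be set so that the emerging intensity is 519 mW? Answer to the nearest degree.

θ ≈ 88°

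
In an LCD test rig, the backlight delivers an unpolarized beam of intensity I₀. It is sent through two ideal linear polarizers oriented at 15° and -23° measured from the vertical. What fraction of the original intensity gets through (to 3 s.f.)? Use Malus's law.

Unpolarized light through the first polarizer → I₁ = ½ I₀, now polarized at 15°.
I₂ = I₁ cos²(-23° − 15°) = 0.5 I₀ · cos²(38°) = 0.3105 I₀.
Transmitted fraction = 0.3105.

≈ 0.310 I₀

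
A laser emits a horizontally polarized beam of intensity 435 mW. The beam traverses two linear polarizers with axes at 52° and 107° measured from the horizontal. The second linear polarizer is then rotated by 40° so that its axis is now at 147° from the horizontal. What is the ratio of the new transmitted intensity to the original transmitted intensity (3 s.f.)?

I_new/I_old ≈ 0.0231

Before rotation:
I₁ = I₀ cos²(52° − 0°) = I₀ cos²(52°) = 0.379 I₀.
I₂ = I₁ cos²(107° − 52°) = 0.379 I₀ · cos²(55°) = 0.1247 I₀.
After rotation:
I₁ = I₀ cos²(52° − 0°) = I₀ cos²(52°) = 0.379 I₀.
Angle between axes 1 and 2: 85°. I₂ = 0.379 I₀ · cos²(85°) = 0.002879 I₀.
Ratio = 0.002879 / 0.1247 = 0.02309.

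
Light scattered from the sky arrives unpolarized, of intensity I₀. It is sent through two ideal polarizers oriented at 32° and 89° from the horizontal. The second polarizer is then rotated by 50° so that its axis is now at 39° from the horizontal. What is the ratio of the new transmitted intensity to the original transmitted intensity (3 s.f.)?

I_new/I_old ≈ 3.32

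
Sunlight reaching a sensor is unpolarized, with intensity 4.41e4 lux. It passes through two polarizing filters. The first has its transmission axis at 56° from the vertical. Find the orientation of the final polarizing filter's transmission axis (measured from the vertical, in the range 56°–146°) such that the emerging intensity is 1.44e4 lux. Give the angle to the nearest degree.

Unpolarized light through the first polarizer → I₁ = ½ I₀, now polarized at 56°.
Target fraction: 1.44e4 / 4.41e4 lux = 0.3265 of I₀.
Need I₂/I₀ = 0.3265, so cos²(θ − 56°) = 0.3265 / 0.5 = 0.6531.
θ − 56° = arccos(√0.6531) = 36.1°, giving θ ≈ 56 + 36.1 = 92.1°.

θ ≈ 92°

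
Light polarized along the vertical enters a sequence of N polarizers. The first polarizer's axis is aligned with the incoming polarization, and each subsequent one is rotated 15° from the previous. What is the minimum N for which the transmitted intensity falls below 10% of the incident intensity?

First polarizer is aligned with the polarization: full transmission.
Each further stage multiplies by cos²(15°) = 0.933.
After N polarizers: T = 0.933^(N−1). Require T < 0.10 ⇒ N−1 > ln(0.10)/ln(0.933) = 33.21, so N−1 ≥ 34 and N = 35.
Check: N=35 gives T = 0.09466 < 0.10; N=34 gives T = 0.1015.

N = 35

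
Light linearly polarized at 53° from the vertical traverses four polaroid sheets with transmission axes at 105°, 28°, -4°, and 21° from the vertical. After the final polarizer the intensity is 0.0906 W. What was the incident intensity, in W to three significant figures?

I₀ ≈ 8.00 W

I₁ = I₀ cos²(105° − 53°) = I₀ cos²(52°) = 0.379 I₀.
I₂ = I₁ cos²(28° − 105°) = 0.379 I₀ · cos²(77°) = 0.01918 I₀.
I₃ = I₂ cos²(-4° − 28°) = 0.01918 I₀ · cos²(32°) = 0.01379 I₀.
I₄ = I₃ cos²(21° + 4°) = 0.01379 I₀ · cos²(25°) = 0.01133 I₀.
So 0.0906 W = 0.01133 I₀, giving I₀ = 0.0906/0.01133 = 7.996 W.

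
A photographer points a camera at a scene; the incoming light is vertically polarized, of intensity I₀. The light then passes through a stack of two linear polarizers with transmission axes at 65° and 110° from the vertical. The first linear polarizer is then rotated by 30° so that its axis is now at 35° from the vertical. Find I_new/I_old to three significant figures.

I_new/I_old ≈ 0.503

Before rotation:
I₁ = I₀ cos²(65° − 0°) = I₀ cos²(65°) = 0.1786 I₀.
I₂ = I₁ cos²(110° − 65°) = 0.1786 I₀ · cos²(45°) = 0.0893 I₀.
After rotation:
I₁ = I₀ cos²(35° − 0°) = I₀ cos²(35°) = 0.671 I₀.
I₂ = I₁ cos²(110° − 35°) = 0.671 I₀ · cos²(75°) = 0.04495 I₀.
Ratio = 0.04495 / 0.0893 = 0.5033.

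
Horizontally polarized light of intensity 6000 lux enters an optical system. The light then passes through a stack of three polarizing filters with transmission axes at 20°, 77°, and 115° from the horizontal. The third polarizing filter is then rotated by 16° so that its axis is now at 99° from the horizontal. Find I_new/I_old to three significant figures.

I_new/I_old ≈ 1.38

Before rotation:
By Malus's law, I₁ = I₀ cos²(20° − 0°) = I₀ cos²(20°) = 0.883 I₀.
I₂ = I₁ cos²(77° − 20°) = 0.883 I₀ · cos²(57°) = 0.2619 I₀.
I₃ = I₂ cos²(115° − 77°) = 0.2619 I₀ · cos²(38°) = 0.1626 I₀.
After rotation:
I₁ = I₀ cos²(20° − 0°) = I₀ cos²(20°) = 0.883 I₀.
I₂ = I₁ cos²(77° − 20°) = 0.883 I₀ · cos²(57°) = 0.2619 I₀.
I₃ = I₂ cos²(99° − 77°) = 0.2619 I₀ · cos²(22°) = 0.2252 I₀.
Ratio = 0.2252 / 0.1626 = 1.384.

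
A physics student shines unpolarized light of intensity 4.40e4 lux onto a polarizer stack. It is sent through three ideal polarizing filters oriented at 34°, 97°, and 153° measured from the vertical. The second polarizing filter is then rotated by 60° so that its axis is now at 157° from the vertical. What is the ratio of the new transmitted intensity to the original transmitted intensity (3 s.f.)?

Before rotation:
Unpolarized light through the first polarizer → I₁ = ½ I₀, now polarized at 34°.
I₂ = I₁ cos²(97° − 34°) = 0.5 I₀ · cos²(63°) = 0.1031 I₀.
I₃ = I₂ cos²(153° − 97°) = 0.1031 I₀ · cos²(56°) = 0.03222 I₀.
After rotation:
Unpolarized light through the first polarizer → I₁ = ½ I₀, now polarized at 34°.
Angle between axes 1 and 2: 57°. I₂ = 0.5 I₀ · cos²(57°) = 0.1483 I₀.
I₃ = I₂ cos²(153° − 157°) = 0.1483 I₀ · cos²(4°) = 0.1476 I₀.
Ratio = 0.1476 / 0.03222 = 4.58.

I_new/I_old ≈ 4.58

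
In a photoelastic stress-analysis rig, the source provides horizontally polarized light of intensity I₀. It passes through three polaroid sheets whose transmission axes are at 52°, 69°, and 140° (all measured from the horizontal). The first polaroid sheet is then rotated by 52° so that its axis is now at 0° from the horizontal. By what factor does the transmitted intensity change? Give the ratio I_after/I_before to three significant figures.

I_new/I_old ≈ 0.370

Before rotation:
I₁ = I₀ cos²(52° − 0°) = I₀ cos²(52°) = 0.379 I₀.
I₂ = I₁ cos²(69° − 52°) = 0.379 I₀ · cos²(17°) = 0.3466 I₀.
I₃ = I₂ cos²(140° − 69°) = 0.3466 I₀ · cos²(71°) = 0.03674 I₀.
After rotation:
I₁ = I₀ cos²(0° − 0°) = I₀ cos²(0°) = 1 I₀.
I₂ = I₁ cos²(69° − 0°) = 1 I₀ · cos²(69°) = 0.1284 I₀.
I₃ = I₂ cos²(140° − 69°) = 0.1284 I₀ · cos²(71°) = 0.01361 I₀.
Ratio = 0.01361 / 0.03674 = 0.3705.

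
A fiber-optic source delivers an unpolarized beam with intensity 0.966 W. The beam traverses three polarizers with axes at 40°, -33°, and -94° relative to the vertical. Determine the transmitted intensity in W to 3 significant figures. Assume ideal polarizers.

I ≈ 0.00970 W

Unpolarized light through the first polarizer → I₁ = 0.966 W/2 = 0.483 W, polarized at 40°.
I₂ = I₁ · cos²(73°) = 0.483 · 0.08548 = 0.04129 W.
I₃ = I₂ · cos²(61°) = 0.04129 · 0.235 = 0.009704 W.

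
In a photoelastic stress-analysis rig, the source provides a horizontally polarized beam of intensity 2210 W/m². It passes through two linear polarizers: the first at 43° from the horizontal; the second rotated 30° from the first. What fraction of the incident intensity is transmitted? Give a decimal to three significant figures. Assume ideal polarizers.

By Malus's law, I₁ = 2210 W/m² · cos²(43°) = 1182 W/m².
I₂ = I₁ · cos²(30°) = 1182 · 0.75 = 886.6 W/m².
Transmitted fraction = 0.4012.

I/I₀ ≈ 0.401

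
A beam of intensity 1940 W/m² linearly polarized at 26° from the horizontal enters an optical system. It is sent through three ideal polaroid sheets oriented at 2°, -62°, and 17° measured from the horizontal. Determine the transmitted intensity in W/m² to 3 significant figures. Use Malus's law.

I ≈ 11.3 W/m²

By Malus's law, I₁ = 1940 W/m² · cos²(24°) = 1619 W/m².
I₂ = I₁ · cos²(64°) = 1619 · 0.1922 = 311.1 W/m².
I₃ = I₂ · cos²(79°) = 311.1 · 0.03641 = 11.33 W/m².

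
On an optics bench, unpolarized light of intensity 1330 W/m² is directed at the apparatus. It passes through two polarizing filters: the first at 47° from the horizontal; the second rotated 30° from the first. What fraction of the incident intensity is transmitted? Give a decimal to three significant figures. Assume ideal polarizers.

I/I₀ ≈ 0.375

Unpolarized light through the first polarizer → I₁ = 1330 W/m²/2 = 665 W/m², polarized at 47°.
I₂ = I₁ · cos²(30°) = 665 · 0.75 = 498.8 W/m².
Transmitted fraction = 0.375.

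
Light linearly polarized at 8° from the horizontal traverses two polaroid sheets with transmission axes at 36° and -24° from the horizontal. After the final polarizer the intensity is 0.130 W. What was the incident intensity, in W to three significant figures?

I₁ = I₀ cos²(36° − 8°) = I₀ cos²(28°) = 0.7796 I₀.
I₂ = I₁ cos²(-24° − 36°) = 0.7796 I₀ · cos²(60°) = 0.1949 I₀.
So 0.130 W = 0.1949 I₀, giving I₀ = 0.130/0.1949 = 0.667 W.

I₀ ≈ 0.667 W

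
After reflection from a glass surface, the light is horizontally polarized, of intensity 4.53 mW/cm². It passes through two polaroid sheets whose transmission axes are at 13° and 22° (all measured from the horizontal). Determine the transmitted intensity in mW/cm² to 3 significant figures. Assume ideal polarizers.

I₁ = 4.53 mW/cm² · cos²(13°) = 4.301 mW/cm².
I₂ = I₁ · cos²(9°) = 4.301 · 0.9755 = 4.196 mW/cm².

I ≈ 4.20 mW/cm²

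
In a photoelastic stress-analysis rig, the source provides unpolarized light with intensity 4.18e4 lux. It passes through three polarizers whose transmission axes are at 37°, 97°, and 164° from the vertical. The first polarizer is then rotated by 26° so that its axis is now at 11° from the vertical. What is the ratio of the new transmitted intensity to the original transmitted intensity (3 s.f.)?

I_new/I_old ≈ 0.0195

Before rotation:
Unpolarized light through the first polarizer → I₁ = ½ I₀, now polarized at 37°.
I₂ = I₁ cos²(97° − 37°) = 0.5 I₀ · cos²(60°) = 0.125 I₀.
I₃ = I₂ cos²(164° − 97°) = 0.125 I₀ · cos²(67°) = 0.01908 I₀.
After rotation:
Unpolarized light through the first polarizer → I₁ = ½ I₀, now polarized at 11°.
I₂ = I₁ cos²(97° − 11°) = 0.5 I₀ · cos²(86°) = 0.002433 I₀.
I₃ = I₂ cos²(164° − 97°) = 0.002433 I₀ · cos²(67°) = 0.0003714 I₀.
Ratio = 0.0003714 / 0.01908 = 0.01946.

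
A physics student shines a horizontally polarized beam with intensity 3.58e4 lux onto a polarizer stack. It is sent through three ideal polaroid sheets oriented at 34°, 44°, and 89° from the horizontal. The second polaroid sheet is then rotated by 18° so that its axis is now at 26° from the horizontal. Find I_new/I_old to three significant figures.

I_new/I_old ≈ 0.417

Before rotation:
I₁ = I₀ cos²(34° − 0°) = I₀ cos²(34°) = 0.6873 I₀.
I₂ = I₁ cos²(44° − 34°) = 0.6873 I₀ · cos²(10°) = 0.6666 I₀.
I₃ = I₂ cos²(89° − 44°) = 0.6666 I₀ · cos²(45°) = 0.3333 I₀.
After rotation:
I₁ = I₀ cos²(34° − 0°) = I₀ cos²(34°) = 0.6873 I₀.
I₂ = I₁ cos²(26° − 34°) = 0.6873 I₀ · cos²(8°) = 0.674 I₀.
I₃ = I₂ cos²(89° − 26°) = 0.674 I₀ · cos²(63°) = 0.1389 I₀.
Ratio = 0.1389 / 0.3333 = 0.4168.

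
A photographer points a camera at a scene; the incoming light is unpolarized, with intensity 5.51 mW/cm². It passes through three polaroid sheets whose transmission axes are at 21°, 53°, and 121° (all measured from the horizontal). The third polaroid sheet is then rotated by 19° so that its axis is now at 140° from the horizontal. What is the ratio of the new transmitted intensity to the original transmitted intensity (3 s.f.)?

I_new/I_old ≈ 0.0195

Before rotation:
Unpolarized light through the first polarizer → I₁ = ½ I₀, now polarized at 21°.
I₂ = I₁ cos²(53° − 21°) = 0.5 I₀ · cos²(32°) = 0.3596 I₀.
I₃ = I₂ cos²(121° − 53°) = 0.3596 I₀ · cos²(68°) = 0.05046 I₀.
After rotation:
Unpolarized light through the first polarizer → I₁ = ½ I₀, now polarized at 21°.
I₂ = I₁ cos²(53° − 21°) = 0.5 I₀ · cos²(32°) = 0.3596 I₀.
I₃ = I₂ cos²(140° − 53°) = 0.3596 I₀ · cos²(87°) = 0.0009849 I₀.
Ratio = 0.0009849 / 0.05046 = 0.01952.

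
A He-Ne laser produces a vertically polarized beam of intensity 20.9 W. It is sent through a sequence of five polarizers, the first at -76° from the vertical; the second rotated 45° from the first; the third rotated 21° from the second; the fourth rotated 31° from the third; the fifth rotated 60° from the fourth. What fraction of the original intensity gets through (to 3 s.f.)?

I/I₀ ≈ 0.00468

I₁ = 20.9 W · cos²(76°) = 1.223 W.
I₂ = I₁ · cos²(45°) = 1.223 · 0.5 = 0.6116 W.
I₃ = I₂ · cos²(21°) = 0.6116 · 0.8716 = 0.5331 W.
I₄ = I₃ · cos²(31°) = 0.5331 · 0.7347 = 0.3917 W.
I₅ = I₄ · cos²(60°) = 0.3917 · 0.25 = 0.09791 W.
Transmitted fraction = 0.004685.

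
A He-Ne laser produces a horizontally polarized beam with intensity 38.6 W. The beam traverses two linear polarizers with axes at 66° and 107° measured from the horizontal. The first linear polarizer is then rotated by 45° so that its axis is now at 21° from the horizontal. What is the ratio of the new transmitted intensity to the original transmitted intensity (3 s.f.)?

Before rotation:
By Malus's law, I₁ = I₀ cos²(66° − 0°) = I₀ cos²(66°) = 0.1654 I₀.
I₂ = I₁ cos²(107° − 66°) = 0.1654 I₀ · cos²(41°) = 0.09423 I₀.
After rotation:
I₁ = I₀ cos²(21° − 0°) = I₀ cos²(21°) = 0.8716 I₀.
I₂ = I₁ cos²(107° − 21°) = 0.8716 I₀ · cos²(86°) = 0.004241 I₀.
Ratio = 0.004241 / 0.09423 = 0.04501.

I_new/I_old ≈ 0.0450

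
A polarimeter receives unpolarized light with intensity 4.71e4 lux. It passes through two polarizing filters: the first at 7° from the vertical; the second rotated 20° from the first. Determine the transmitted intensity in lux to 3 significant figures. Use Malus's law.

I ≈ 2.08e4 lux

Unpolarized light through the first polarizer → I₁ = 4.71e4 lux/2 = 2.355e+04 lux, polarized at 7°.
I₂ = I₁ · cos²(20°) = 2.355e+04 · 0.883 = 2.08e+04 lux.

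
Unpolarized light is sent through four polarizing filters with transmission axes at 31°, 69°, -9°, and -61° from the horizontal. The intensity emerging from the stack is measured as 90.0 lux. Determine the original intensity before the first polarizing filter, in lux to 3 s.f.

Unpolarized light through the first polarizer → I₁ = ½ I₀, now polarized at 31°.
I₂ = I₁ cos²(69° − 31°) = 0.5 I₀ · cos²(38°) = 0.3105 I₀.
I₃ = I₂ cos²(-9° − 69°) = 0.3105 I₀ · cos²(78°) = 0.01342 I₀.
I₄ = I₃ cos²(-61° + 9°) = 0.01342 I₀ · cos²(52°) = 0.005087 I₀.
So 90.0 lux = 0.005087 I₀, giving I₀ = 90.0/0.005087 = 1.769e+04 lux.

I₀ ≈ 1.77e4 lux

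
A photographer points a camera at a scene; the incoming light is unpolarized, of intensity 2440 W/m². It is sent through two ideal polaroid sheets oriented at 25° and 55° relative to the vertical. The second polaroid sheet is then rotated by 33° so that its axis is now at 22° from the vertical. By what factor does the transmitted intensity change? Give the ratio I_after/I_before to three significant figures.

I_new/I_old ≈ 1.33

Before rotation:
Unpolarized light through the first polarizer → I₁ = ½ I₀, now polarized at 25°.
I₂ = I₁ cos²(55° − 25°) = 0.5 I₀ · cos²(30°) = 0.375 I₀.
After rotation:
Unpolarized light through the first polarizer → I₁ = ½ I₀, now polarized at 25°.
I₂ = I₁ cos²(22° − 25°) = 0.5 I₀ · cos²(3°) = 0.4986 I₀.
Ratio = 0.4986 / 0.375 = 1.33.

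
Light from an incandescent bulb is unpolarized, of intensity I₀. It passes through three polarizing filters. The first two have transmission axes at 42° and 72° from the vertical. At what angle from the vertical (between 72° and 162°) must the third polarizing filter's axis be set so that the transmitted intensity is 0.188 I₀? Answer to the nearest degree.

Unpolarized light through the first polarizer → I₁ = ½ I₀, now polarized at 42°.
I₂ = I₁ cos²(72° − 42°) = 0.5 I₀ · cos²(30°) = 0.375 I₀.
Need I₃/I₀ = 0.188, so cos²(θ − 72°) = 0.188 / 0.375 = 0.5013.
θ − 72° = arccos(√0.5013) = 44.9°, giving θ ≈ 72 + 44.9 = 116.9°.

θ ≈ 117°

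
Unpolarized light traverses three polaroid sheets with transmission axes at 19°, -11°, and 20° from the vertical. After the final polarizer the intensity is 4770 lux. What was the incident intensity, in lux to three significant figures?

I₀ ≈ 1.73e4 lux

Unpolarized light through the first polarizer → I₁ = ½ I₀, now polarized at 19°.
I₂ = I₁ cos²(-11° − 19°) = 0.5 I₀ · cos²(30°) = 0.375 I₀.
I₃ = I₂ cos²(20° + 11°) = 0.375 I₀ · cos²(31°) = 0.2755 I₀.
So 4770 lux = 0.2755 I₀, giving I₀ = 4770/0.2755 = 1.731e+04 lux.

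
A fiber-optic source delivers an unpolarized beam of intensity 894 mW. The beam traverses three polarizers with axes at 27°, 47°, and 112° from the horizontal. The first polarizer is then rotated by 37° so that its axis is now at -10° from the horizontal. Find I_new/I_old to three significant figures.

Before rotation:
Unpolarized light through the first polarizer → I₁ = ½ I₀, now polarized at 27°.
I₂ = I₁ cos²(47° − 27°) = 0.5 I₀ · cos²(20°) = 0.4415 I₀.
I₃ = I₂ cos²(112° − 47°) = 0.4415 I₀ · cos²(65°) = 0.07886 I₀.
After rotation:
Unpolarized light through the first polarizer → I₁ = ½ I₀, now polarized at -10°.
I₂ = I₁ cos²(47° + 10°) = 0.5 I₀ · cos²(57°) = 0.1483 I₀.
I₃ = I₂ cos²(112° − 47°) = 0.1483 I₀ · cos²(65°) = 0.02649 I₀.
Ratio = 0.02649 / 0.07886 = 0.3359.

I_new/I_old ≈ 0.336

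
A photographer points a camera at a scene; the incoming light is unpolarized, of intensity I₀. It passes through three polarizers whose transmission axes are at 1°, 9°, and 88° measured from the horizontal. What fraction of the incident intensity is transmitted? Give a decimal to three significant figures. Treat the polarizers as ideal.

≈ 0.0179 I₀

Unpolarized light through the first polarizer → I₁ = ½ I₀, now polarized at 1°.
I₂ = I₁ cos²(9° − 1°) = 0.5 I₀ · cos²(8°) = 0.4903 I₀.
I₃ = I₂ cos²(88° − 9°) = 0.4903 I₀ · cos²(79°) = 0.01785 I₀.
Transmitted fraction = 0.01785.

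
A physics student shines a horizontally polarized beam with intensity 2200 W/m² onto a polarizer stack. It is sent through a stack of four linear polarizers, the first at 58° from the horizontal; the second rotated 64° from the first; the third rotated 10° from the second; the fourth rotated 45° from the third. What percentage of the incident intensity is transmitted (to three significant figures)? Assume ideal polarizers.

≈ 2.62%

By Malus's law, I₁ = 2200 W/m² · cos²(58°) = 617.8 W/m².
I₂ = I₁ · cos²(64°) = 617.8 · 0.1922 = 118.7 W/m².
I₃ = I₂ · cos²(10°) = 118.7 · 0.9698 = 115.1 W/m².
I₄ = I₃ · cos²(45°) = 115.1 · 0.5 = 57.57 W/m².
That is 2.617% of the incident intensity.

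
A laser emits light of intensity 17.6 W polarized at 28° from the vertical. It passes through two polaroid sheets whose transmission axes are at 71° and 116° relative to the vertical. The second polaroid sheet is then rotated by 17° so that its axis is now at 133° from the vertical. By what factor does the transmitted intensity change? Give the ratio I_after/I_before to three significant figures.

I_new/I_old ≈ 0.441

Before rotation:
I₁ = I₀ cos²(71° − 28°) = I₀ cos²(43°) = 0.5349 I₀.
I₂ = I₁ cos²(116° − 71°) = 0.5349 I₀ · cos²(45°) = 0.2674 I₀.
After rotation:
I₁ = I₀ cos²(71° − 28°) = I₀ cos²(43°) = 0.5349 I₀.
I₂ = I₁ cos²(133° − 71°) = 0.5349 I₀ · cos²(62°) = 0.1179 I₀.
Ratio = 0.1179 / 0.2674 = 0.4408.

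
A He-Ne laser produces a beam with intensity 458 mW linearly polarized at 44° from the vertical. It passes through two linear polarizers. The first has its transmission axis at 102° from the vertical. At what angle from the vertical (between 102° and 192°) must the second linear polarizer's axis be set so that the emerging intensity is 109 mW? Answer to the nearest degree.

θ ≈ 125°

I₁ = I₀ cos²(102° − 44°) = I₀ cos²(58°) = 0.2808 I₀.
Target fraction: 109 / 458 mW = 0.238 of I₀.
Need I₂/I₀ = 0.238, so cos²(θ − 102°) = 0.238 / 0.2808 = 0.8475.
θ − 102° = arccos(√0.8475) = 23.0°, giving θ ≈ 102 + 23.0 = 125.0°.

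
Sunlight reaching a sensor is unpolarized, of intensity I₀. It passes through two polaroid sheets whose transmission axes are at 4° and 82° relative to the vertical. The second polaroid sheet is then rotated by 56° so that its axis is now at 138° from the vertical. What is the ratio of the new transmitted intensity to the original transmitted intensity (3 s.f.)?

I_new/I_old ≈ 11.2

Before rotation:
Unpolarized light through the first polarizer → I₁ = ½ I₀, now polarized at 4°.
I₂ = I₁ cos²(82° − 4°) = 0.5 I₀ · cos²(78°) = 0.02161 I₀.
After rotation:
Unpolarized light through the first polarizer → I₁ = ½ I₀, now polarized at 4°.
Angle between axes 1 and 2: 46°. I₂ = 0.5 I₀ · cos²(46°) = 0.2413 I₀.
Ratio = 0.2413 / 0.02161 = 11.16.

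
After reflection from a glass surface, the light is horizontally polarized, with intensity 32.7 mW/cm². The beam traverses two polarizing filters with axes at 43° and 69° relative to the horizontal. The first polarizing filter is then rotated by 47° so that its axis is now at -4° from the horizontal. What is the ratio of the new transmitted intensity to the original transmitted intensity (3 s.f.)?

I_new/I_old ≈ 0.197

Before rotation:
I₁ = I₀ cos²(43° − 0°) = I₀ cos²(43°) = 0.5349 I₀.
I₂ = I₁ cos²(69° − 43°) = 0.5349 I₀ · cos²(26°) = 0.4321 I₀.
After rotation:
I₁ = I₀ cos²(-4° − 0°) = I₀ cos²(4°) = 0.9951 I₀.
I₂ = I₁ cos²(69° + 4°) = 0.9951 I₀ · cos²(73°) = 0.08507 I₀.
Ratio = 0.08507 / 0.4321 = 0.1969.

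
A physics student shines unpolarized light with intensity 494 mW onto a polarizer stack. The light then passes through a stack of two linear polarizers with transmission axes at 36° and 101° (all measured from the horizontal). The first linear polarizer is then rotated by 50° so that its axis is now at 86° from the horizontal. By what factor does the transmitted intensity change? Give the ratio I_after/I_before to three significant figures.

I_new/I_old ≈ 5.22

Before rotation:
Unpolarized light through the first polarizer → I₁ = ½ I₀, now polarized at 36°.
I₂ = I₁ cos²(101° − 36°) = 0.5 I₀ · cos²(65°) = 0.0893 I₀.
After rotation:
Unpolarized light through the first polarizer → I₁ = ½ I₀, now polarized at 86°.
I₂ = I₁ cos²(101° − 86°) = 0.5 I₀ · cos²(15°) = 0.4665 I₀.
Ratio = 0.4665 / 0.0893 = 5.224.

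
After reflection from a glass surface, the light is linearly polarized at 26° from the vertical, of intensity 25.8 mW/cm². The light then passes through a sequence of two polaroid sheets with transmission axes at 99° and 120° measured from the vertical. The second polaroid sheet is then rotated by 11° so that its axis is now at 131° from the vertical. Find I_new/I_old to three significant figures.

I_new/I_old ≈ 0.825

Before rotation:
I₁ = I₀ cos²(99° − 26°) = I₀ cos²(73°) = 0.08548 I₀.
I₂ = I₁ cos²(120° − 99°) = 0.08548 I₀ · cos²(21°) = 0.0745 I₀.
After rotation:
I₁ = I₀ cos²(99° − 26°) = I₀ cos²(73°) = 0.08548 I₀.
I₂ = I₁ cos²(131° − 99°) = 0.08548 I₀ · cos²(32°) = 0.06148 I₀.
Ratio = 0.06148 / 0.0745 = 0.8252.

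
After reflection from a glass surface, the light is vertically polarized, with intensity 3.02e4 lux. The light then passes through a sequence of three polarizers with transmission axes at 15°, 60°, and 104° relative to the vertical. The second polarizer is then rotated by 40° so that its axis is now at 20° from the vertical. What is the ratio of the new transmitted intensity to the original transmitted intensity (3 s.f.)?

Before rotation:
By Malus's law, I₁ = I₀ cos²(15° − 0°) = I₀ cos²(15°) = 0.933 I₀.
I₂ = I₁ cos²(60° − 15°) = 0.933 I₀ · cos²(45°) = 0.4665 I₀.
I₃ = I₂ cos²(104° − 60°) = 0.4665 I₀ · cos²(44°) = 0.2414 I₀.
After rotation:
I₁ = I₀ cos²(15° − 0°) = I₀ cos²(15°) = 0.933 I₀.
I₂ = I₁ cos²(20° − 15°) = 0.933 I₀ · cos²(5°) = 0.9259 I₀.
I₃ = I₂ cos²(104° − 20°) = 0.9259 I₀ · cos²(84°) = 0.01012 I₀.
Ratio = 0.01012 / 0.2414 = 0.04191.

I_new/I_old ≈ 0.0419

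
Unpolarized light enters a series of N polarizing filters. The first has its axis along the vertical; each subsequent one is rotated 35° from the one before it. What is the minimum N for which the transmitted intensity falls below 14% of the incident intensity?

First polarizer halves the unpolarized light: factor 1/2.
Each further stage multiplies by cos²(35°) = 0.671.
After N polarizers: T = 0.5·0.671^(N−1). Require T < 0.14 ⇒ N−1 > ln(0.14/0.5)/ln(0.671) = 3.19, so N−1 ≥ 4 and N = 5.
Check: N=5 gives T = 0.1014 < 0.14; N=4 gives T = 0.1511.

N = 5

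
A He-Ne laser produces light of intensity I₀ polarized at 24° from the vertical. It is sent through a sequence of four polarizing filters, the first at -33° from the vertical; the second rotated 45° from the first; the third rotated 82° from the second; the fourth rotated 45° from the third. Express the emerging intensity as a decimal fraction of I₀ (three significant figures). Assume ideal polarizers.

≈ 0.00144 I₀

I₁ = I₀ cos²(-33° − 24°) = I₀ cos²(57°) = 0.2966 I₀.
I₂ = I₁ cos²(45°) = 0.2966 · 0.5 I₀ = 0.1483 I₀.
I₃ = I₂ cos²(82°) = 0.1483 · 0.01937 I₀ = 0.002873 I₀.
I₄ = I₃ cos²(45°) = 0.002873 · 0.5 I₀ = 0.001436 I₀.
Transmitted fraction = 0.001436.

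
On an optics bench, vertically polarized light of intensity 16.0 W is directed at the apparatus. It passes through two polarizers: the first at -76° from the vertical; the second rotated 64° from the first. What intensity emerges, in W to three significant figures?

I₁ = 16.0 W · cos²(76°) = 0.9364 W.
I₂ = I₁ · cos²(64°) = 0.9364 · 0.1922 = 0.18 W.

I ≈ 0.180 W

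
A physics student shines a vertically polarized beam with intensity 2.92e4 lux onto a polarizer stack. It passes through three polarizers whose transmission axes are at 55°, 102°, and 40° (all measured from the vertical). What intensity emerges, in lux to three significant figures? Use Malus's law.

By Malus's law, I₁ = 2.92e4 lux · cos²(55°) = 9607 lux.
I₂ = I₁ · cos²(47°) = 9607 · 0.4651 = 4468 lux.
I₃ = I₂ · cos²(62°) = 4468 · 0.2204 = 984.8 lux.

I ≈ 985 lux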